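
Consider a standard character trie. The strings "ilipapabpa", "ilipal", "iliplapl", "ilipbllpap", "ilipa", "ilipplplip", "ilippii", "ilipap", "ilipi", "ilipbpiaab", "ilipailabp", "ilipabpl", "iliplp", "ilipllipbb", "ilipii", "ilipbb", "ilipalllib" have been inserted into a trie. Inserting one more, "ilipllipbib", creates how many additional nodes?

2

The longest prefix of "ilipllipbib" already in the trie is "ilipllipb" (length 9).
Each of the 2 remaining characters creates one node.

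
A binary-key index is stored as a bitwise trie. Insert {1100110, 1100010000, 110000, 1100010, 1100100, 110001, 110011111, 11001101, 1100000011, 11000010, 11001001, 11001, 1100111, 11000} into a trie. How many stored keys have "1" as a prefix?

14

Filter for entries beginning with "1":
Matches: "11000", "110000", "1100000011", "11000010", "110001", "1100010", "1100010000", "11001", "1100100", "11001001", "1100110", "11001101", "1100111", "110011111"
Count: 14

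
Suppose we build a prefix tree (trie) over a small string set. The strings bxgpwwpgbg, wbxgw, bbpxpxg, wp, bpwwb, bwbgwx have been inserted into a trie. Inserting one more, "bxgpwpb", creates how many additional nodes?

2

"bxgpw" is already a path in the trie; the remaining "pb" must be added.
So 7 − 5 = 2 new nodes.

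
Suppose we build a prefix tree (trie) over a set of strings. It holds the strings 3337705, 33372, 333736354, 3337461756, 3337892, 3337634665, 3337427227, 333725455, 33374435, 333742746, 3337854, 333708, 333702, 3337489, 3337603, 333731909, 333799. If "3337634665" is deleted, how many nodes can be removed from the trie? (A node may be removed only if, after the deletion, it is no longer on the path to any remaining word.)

After clearing the end-marker at "3337634665", prune upward until reaching a node still needed by another word.
The suffix "34665" (5 nodes) is used only by "3337634665"; the node for "33376" still has the child "0", so pruning stops there.
Nodes removed: 5

5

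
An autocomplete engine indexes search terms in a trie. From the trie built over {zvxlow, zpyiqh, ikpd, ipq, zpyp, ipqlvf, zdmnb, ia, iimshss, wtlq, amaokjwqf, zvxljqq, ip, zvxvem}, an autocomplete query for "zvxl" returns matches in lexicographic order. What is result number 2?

DFS of the "zvxl" subtree visits, in order: "zvxljqq", "zvxlow"
Position 2: zvxlow

zvxlow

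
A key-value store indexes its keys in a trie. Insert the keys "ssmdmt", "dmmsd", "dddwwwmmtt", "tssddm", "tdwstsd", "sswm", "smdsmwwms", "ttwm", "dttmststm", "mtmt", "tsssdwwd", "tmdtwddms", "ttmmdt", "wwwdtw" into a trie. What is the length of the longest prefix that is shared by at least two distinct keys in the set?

Equivalently: take the maximum, over all pairs, of their longest common prefix length.
"tssddm" and "tsssdwwd" agree on "tss" (3 characters) before diverging; nothing deeper is shared.
Longest shared-prefix length: 3

3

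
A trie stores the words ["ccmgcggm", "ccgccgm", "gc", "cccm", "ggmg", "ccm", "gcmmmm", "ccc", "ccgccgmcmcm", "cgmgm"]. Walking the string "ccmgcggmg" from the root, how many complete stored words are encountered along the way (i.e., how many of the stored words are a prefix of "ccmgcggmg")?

2

Traverse "ccmgcggmg" character by character; count nodes along the way that are marked as word ends.
Prefixes of the query that are stored words: "ccm", "ccmgcggm"
Count: 2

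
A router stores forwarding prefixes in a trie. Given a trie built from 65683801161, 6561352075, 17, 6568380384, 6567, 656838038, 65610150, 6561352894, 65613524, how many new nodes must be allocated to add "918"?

3

"918" shares no prefix with any stored word, so all 3 characters open new nodes.
3 − 0 = 3 new nodes.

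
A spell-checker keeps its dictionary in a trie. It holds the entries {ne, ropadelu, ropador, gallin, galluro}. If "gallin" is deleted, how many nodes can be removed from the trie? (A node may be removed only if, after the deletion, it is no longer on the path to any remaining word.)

2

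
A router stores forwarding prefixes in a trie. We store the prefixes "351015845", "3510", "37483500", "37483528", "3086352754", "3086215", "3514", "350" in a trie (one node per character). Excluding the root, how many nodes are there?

32

Trace insertions, counting only characters that open a new branch:
  "351015845" → 9 new (3, 5, 1, 0, 1, 5, 8, 4, 5)
  "3510" → prefix "3510" already present; 0 new (none)
  "37483500" → prefix "3" already present; 7 new (7, 4, 8, 3, 5, 0, 0)
  "37483528" → prefix "374835" already present; 2 new (2, 8)
  "3086352754" → prefix "3" already present; 9 new (0, 8, 6, 3, 5, 2, 7, 5, 4)
  "3086215" → prefix "3086" already present; 3 new (2, 1, 5)
  "3514" → prefix "351" already present; 1 new (4)
  "350" → prefix "35" already present; 1 new (0)
Total nodes = 9 + 0 + 7 + 2 + 9 + 3 + 1 + 1 = 32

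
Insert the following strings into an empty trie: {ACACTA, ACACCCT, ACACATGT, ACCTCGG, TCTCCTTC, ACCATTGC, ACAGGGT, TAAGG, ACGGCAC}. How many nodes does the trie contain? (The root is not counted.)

Trace insertions, counting only characters that open a new branch:
  "ACACTA" → 6 new (A, C, A, C, T, A)
  "ACACCCT" → prefix "ACAC" already present; 3 new (C, C, T)
  "ACACATGT" → prefix "ACAC" already present; 4 new (A, T, G, T)
  "ACCTCGG" → prefix "AC" already present; 5 new (C, T, C, G, G)
  "TCTCCTTC" → 8 new (T, C, T, C, C, T, T, C)
  "ACCATTGC" → prefix "ACC" already present; 5 new (A, T, T, G, C)
  "ACAGGGT" → prefix "ACA" already present; 4 new (G, G, G, T)
  "TAAGG" → prefix "T" already present; 4 new (A, A, G, G)
  "ACGGCAC" → prefix "AC" already present; 5 new (G, G, C, A, C)
Total nodes = 6 + 3 + 4 + 5 + 8 + 5 + 4 + 4 + 5 = 44

44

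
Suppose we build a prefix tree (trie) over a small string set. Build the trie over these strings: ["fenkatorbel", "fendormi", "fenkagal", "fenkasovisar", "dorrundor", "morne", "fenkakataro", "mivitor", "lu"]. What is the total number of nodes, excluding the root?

54

Count nodes per top-level branch (shared prefixes stored once):
  'd'-branch (dorrundor): 9 nodes
  'f'-branch (fendormi, fenkagal, fenkakataro, fenkasovisar, fenkatorbel): 32 nodes
  'l'-branch (lu): 2 nodes
  'm'-branch (mivitor, morne): 11 nodes
Sum: 54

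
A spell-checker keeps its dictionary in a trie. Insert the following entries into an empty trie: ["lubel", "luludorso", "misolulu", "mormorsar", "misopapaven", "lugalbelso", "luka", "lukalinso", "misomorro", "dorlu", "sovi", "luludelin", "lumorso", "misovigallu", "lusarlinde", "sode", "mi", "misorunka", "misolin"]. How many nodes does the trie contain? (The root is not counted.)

Trace insertions, counting only characters that open a new branch:
  "lubel" → 5 new (l, u, b, e, l)
  "luludorso" → prefix "lu" already present; 7 new (l, u, d, o, r, s, o)
  "misolulu" → 8 new (m, i, s, o, l, u, l, u)
  "mormorsar" → prefix "m" already present; 8 new (o, r, m, o, r, s, a, r)
  "misopapaven" → prefix "miso" already present; 7 new (p, a, p, a, v, e, n)
  "lugalbelso" → prefix "lu" already present; 8 new (g, a, l, b, e, l, s, o)
  "luka" → prefix "lu" already present; 2 new (k, a)
  "lukalinso" → prefix "luka" already present; 5 new (l, i, n, s, o)
  "misomorro" → prefix "miso" already present; 5 new (m, o, r, r, o)
  "dorlu" → 5 new (d, o, r, l, u)
  "sovi" → 4 new (s, o, v, i)
  "luludelin" → prefix "lulud" already present; 4 new (e, l, i, n)
  "lumorso" → prefix "lu" already present; 5 new (m, o, r, s, o)
  "misovigallu" → prefix "miso" already present; 7 new (v, i, g, a, l, l, u)
  "lusarlinde" → prefix "lu" already present; 8 new (s, a, r, l, i, n, d, e)
  "sode" → prefix "so" already present; 2 new (d, e)
  "mi" → prefix "mi" already present; 0 new (none)
  "misorunka" → prefix "miso" already present; 5 new (r, u, n, k, a)
  "misolin" → prefix "misol" already present; 2 new (i, n)
Total nodes = 5 + 7 + 8 + 8 + 7 + 8 + 2 + 5 + 5 + 5 + 4 + 4 + 5 + 7 + 8 + 2 + 0 + 5 + 2 = 97

97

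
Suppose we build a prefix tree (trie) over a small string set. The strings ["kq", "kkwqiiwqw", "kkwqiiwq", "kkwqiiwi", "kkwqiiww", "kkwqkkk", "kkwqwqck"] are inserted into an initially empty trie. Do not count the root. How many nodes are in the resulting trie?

Trace insertions, counting only characters that open a new branch:
  "kq" → 2 new (k, q)
  "kkwqiiwqw" → prefix "k" already present; 8 new (k, w, q, i, i, w, q, w)
  "kkwqiiwq" → prefix "kkwqiiwq" already present; 0 new (none)
  "kkwqiiwi" → prefix "kkwqiiw" already present; 1 new (i)
  "kkwqiiww" → prefix "kkwqiiw" already present; 1 new (w)
  "kkwqkkk" → prefix "kkwq" already present; 3 new (k, k, k)
  "kkwqwqck" → prefix "kkwq" already present; 4 new (w, q, c, k)
Total nodes = 2 + 8 + 0 + 1 + 1 + 3 + 4 = 19

19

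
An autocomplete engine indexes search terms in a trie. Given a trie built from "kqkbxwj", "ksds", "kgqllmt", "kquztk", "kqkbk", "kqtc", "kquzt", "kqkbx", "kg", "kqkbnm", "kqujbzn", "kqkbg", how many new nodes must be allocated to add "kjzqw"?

4

The longest prefix of "kjzqw" already in the trie is "k" (length 1).
New nodes needed: |"kjzqw"| − 1 = 5 − 1 = 4.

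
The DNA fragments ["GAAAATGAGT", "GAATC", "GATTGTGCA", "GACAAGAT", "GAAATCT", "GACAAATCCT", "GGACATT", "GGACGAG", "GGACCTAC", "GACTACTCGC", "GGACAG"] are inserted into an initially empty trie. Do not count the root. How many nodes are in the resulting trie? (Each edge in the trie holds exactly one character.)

54

Trace insertions, counting only characters that open a new branch:
  "GAAAATGAGT" → 10 new (G, A, A, A, A, T, G, A, G, T)
  "GAATC" → prefix "GAA" already present; 2 new (T, C)
  "GATTGTGCA" → prefix "GA" already present; 7 new (T, T, G, T, G, C, A)
  "GACAAGAT" → prefix "GA" already present; 6 new (C, A, A, G, A, T)
  "GAAATCT" → prefix "GAAA" already present; 3 new (T, C, T)
  "GACAAATCCT" → prefix "GACAA" already present; 5 new (A, T, C, C, T)
  "GGACATT" → prefix "G" already present; 6 new (G, A, C, A, T, T)
  "GGACGAG" → prefix "GGAC" already present; 3 new (G, A, G)
  "GGACCTAC" → prefix "GGAC" already present; 4 new (C, T, A, C)
  "GACTACTCGC" → prefix "GAC" already present; 7 new (T, A, C, T, C, G, C)
  "GGACAG" → prefix "GGACA" already present; 1 new (G)
Total nodes = 10 + 2 + 7 + 6 + 3 + 5 + 6 + 3 + 4 + 7 + 1 = 54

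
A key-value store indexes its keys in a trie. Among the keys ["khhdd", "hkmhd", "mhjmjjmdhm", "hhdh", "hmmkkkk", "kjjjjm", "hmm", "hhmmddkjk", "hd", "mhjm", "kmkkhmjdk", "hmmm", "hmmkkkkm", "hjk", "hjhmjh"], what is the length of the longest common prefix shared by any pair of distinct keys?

The deepest shared node is where two words last agree before diverging.
e.g. "hmmkkkk" and "hmmkkkkm" share the prefix "hmmkkkk" of length 7; no pair shares a longer one.
Longest shared-prefix length: 7

7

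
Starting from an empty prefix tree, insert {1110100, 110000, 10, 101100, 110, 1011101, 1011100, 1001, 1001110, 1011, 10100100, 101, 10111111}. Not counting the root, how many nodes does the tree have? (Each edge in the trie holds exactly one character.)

33

Trace insertions, counting only characters that open a new branch:
  "1110100" → 7 new (1, 1, 1, 0, 1, 0, 0)
  "110000" → prefix "11" already present; 4 new (0, 0, 0, 0)
  "10" → prefix "1" already present; 1 new (0)
  "101100" → prefix "10" already present; 4 new (1, 1, 0, 0)
  "110" → prefix "110" already present; 0 new (none)
  "1011101" → prefix "1011" already present; 3 new (1, 0, 1)
  "1011100" → prefix "101110" already present; 1 new (0)
  "1001" → prefix "10" already present; 2 new (0, 1)
  "1001110" → prefix "1001" already present; 3 new (1, 1, 0)
  "1011" → prefix "1011" already present; 0 new (none)
  "10100100" → prefix "101" already present; 5 new (0, 0, 1, 0, 0)
  "101" → prefix "101" already present; 0 new (none)
  "10111111" → prefix "10111" already present; 3 new (1, 1, 1)
Total nodes = 7 + 4 + 1 + 4 + 0 + 3 + 1 + 2 + 3 + 0 + 5 + 0 + 3 = 33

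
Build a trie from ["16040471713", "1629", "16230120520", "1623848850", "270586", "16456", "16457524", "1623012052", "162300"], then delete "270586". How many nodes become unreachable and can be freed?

6

After clearing the end-marker at "270586", prune upward until reaching a node still needed by another word.
No other word shares any prefix with "270586", so all 6 of its nodes go.
Nodes removed: 6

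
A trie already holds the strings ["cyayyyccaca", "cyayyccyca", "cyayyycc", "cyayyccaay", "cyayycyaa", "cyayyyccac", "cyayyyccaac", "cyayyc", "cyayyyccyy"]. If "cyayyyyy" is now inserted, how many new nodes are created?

2

Walking "cyayyyyy" from the root, the first 6 characters ("cyayyy") follow existing edges; "y" is the first miss.
New nodes needed: |"cyayyyyy"| − 6 = 8 − 6 = 2.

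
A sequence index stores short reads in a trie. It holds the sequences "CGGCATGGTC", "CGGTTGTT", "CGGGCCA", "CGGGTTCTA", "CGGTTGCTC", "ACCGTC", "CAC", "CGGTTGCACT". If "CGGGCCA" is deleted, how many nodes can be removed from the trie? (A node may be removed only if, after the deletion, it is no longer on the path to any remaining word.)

Walk "CGGGCCA" from the leaf back toward the root, removing each node that no remaining word uses.
The suffix "CCA" (3 nodes) is used only by "CGGGCCA"; the node for "CGGG" still has the child "T", so pruning stops there.
Nodes removed: 3

3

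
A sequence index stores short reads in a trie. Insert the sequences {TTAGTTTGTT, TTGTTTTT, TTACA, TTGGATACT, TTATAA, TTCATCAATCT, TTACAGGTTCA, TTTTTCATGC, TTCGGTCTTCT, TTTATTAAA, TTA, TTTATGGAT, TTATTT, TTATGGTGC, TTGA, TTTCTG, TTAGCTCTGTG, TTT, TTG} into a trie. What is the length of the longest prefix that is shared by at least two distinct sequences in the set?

The deepest shared node is where two words last agree before diverging.
"TTACA" and "TTACAGGTTCA" agree on "TTACA" (5 characters) before diverging; nothing deeper is shared.
Longest shared-prefix length: 5

5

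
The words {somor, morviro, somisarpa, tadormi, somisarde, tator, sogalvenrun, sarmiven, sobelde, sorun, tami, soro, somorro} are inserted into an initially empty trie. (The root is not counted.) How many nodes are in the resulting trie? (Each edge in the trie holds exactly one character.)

Insert word by word; a character creates a node only if that edge doesn't already exist:
  "somor" → 5 new (s, o, m, o, r)
  "morviro" → 7 new (m, o, r, v, i, r, o)
  "somisarpa" → prefix "som" already present; 6 new (i, s, a, r, p, a)
  "tadormi" → 7 new (t, a, d, o, r, m, i)
  "somisarde" → prefix "somisar" already present; 2 new (d, e)
  "tator" → prefix "ta" already present; 3 new (t, o, r)
  "sogalvenrun" → prefix "so" already present; 9 new (g, a, l, v, e, n, r, u, n)
  "sarmiven" → prefix "s" already present; 7 new (a, r, m, i, v, e, n)
  "sobelde" → prefix "so" already present; 5 new (b, e, l, d, e)
  "sorun" → prefix "so" already present; 3 new (r, u, n)
  "tami" → prefix "ta" already present; 2 new (m, i)
  "soro" → prefix "sor" already present; 1 new (o)
  "somorro" → prefix "somor" already present; 2 new (r, o)
Total nodes = 5 + 7 + 6 + 7 + 2 + 3 + 9 + 7 + 5 + 3 + 2 + 1 + 2 = 59

59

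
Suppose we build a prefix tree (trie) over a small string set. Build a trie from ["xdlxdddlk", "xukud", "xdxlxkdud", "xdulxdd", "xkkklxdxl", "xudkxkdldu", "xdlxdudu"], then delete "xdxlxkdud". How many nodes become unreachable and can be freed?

7

A node on "xdxlxkdud"'s path can go only if nothing else ends at it or branches off below it.
The suffix "xlxkdud" (7 nodes) is used only by "xdxlxkdud"; the node for "xd" still has the child "l", so pruning stops there.
Nodes removed: 7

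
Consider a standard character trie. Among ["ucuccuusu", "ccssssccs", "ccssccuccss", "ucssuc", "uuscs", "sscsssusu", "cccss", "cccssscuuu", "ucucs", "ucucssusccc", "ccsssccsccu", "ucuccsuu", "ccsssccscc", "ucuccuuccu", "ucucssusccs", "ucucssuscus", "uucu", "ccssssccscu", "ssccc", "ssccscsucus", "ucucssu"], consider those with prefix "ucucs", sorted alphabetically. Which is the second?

Filter for "ucucs…" and sort: "ucucs", "ucucssu", "ucucssusccc", "ucucssusccs", "ucucssuscus"
The 2nd is ucucssu.

ucucssu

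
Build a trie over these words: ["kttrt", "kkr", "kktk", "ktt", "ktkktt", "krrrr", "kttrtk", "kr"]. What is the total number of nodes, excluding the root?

18

Trace insertions, counting only characters that open a new branch:
  "kttrt" → 5 new (k, t, t, r, t)
  "kkr" → prefix "k" already present; 2 new (k, r)
  "kktk" → prefix "kk" already present; 2 new (t, k)
  "ktt" → prefix "ktt" already present; 0 new (none)
  "ktkktt" → prefix "kt" already present; 4 new (k, k, t, t)
  "krrrr" → prefix "k" already present; 4 new (r, r, r, r)
  "kttrtk" → prefix "kttrt" already present; 1 new (k)
  "kr" → prefix "kr" already present; 0 new (none)
Total nodes = 5 + 2 + 2 + 0 + 4 + 4 + 1 + 0 = 18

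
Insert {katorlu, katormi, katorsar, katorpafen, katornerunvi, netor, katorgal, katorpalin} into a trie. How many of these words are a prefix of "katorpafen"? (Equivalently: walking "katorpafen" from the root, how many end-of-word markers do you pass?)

Traverse "katorpafen" character by character; count nodes along the way that are marked as word ends.
Prefixes of the query that are stored words: "katorpafen"
Count: 1

1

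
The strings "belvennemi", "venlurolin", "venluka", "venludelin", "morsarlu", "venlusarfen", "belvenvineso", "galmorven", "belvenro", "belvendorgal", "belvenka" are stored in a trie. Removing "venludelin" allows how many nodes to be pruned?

5

After clearing the end-marker at "venludelin", prune upward until reaching a node still needed by another word.
The suffix "delin" (5 nodes) is used only by "venludelin"; the node for "venlu" still has the child "r", so pruning stops there.
Nodes removed: 5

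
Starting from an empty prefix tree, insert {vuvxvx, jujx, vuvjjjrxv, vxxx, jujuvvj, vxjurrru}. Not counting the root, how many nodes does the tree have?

29

Trace insertions, counting only characters that open a new branch:
  "vuvxvx" → 6 new (v, u, v, x, v, x)
  "jujx" → 4 new (j, u, j, x)
  "vuvjjjrxv" → prefix "vuv" already present; 6 new (j, j, j, r, x, v)
  "vxxx" → prefix "v" already present; 3 new (x, x, x)
  "jujuvvj" → prefix "juj" already present; 4 new (u, v, v, j)
  "vxjurrru" → prefix "vx" already present; 6 new (j, u, r, r, r, u)
Total nodes = 6 + 4 + 6 + 3 + 4 + 6 = 29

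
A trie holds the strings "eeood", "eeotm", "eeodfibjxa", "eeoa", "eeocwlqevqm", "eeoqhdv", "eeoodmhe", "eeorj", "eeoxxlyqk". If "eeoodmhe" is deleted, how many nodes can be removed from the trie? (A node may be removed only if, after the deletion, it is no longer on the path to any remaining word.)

3

Walk "eeoodmhe" from the leaf back toward the root, removing each node that no remaining word uses.
The suffix "mhe" (3 nodes) is used only by "eeoodmhe"; "eeood" is itself a stored word, so pruning stops there.
Nodes removed: 3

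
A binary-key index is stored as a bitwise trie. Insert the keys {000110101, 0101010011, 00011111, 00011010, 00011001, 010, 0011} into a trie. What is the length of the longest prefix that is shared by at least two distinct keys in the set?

8

Equivalently: take the maximum, over all pairs, of their longest common prefix length.
e.g. "00011010" and "000110101" share the prefix "00011010" of length 8; no pair shares a longer one.
Longest shared-prefix length: 8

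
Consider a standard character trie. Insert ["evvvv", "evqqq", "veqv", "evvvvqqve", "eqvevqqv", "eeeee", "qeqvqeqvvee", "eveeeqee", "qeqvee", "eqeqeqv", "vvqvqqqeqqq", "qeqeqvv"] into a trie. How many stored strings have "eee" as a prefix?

1

Filter for entries beginning with "eee":
Matches: "eeeee"
Count: 1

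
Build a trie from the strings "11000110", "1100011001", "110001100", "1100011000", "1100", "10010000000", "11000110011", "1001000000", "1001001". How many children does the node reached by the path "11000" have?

1

Walk "11000" from the root, arriving at one node.
Distinct next characters after "11000": 1.
That node has 1 child edge.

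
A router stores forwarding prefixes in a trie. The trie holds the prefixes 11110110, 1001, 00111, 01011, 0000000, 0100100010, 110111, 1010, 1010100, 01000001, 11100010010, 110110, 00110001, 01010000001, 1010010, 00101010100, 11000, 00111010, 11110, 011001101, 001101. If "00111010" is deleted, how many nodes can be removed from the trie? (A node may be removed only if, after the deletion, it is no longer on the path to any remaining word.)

3

After clearing the end-marker at "00111010", prune upward until reaching a node still needed by another word.
The suffix "010" (3 nodes) is used only by "00111010"; "00111" is itself a stored word, so pruning stops there.
Nodes removed: 3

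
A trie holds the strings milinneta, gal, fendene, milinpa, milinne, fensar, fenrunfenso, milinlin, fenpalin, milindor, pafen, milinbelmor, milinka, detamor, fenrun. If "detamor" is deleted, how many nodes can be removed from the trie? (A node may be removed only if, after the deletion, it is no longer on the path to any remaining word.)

7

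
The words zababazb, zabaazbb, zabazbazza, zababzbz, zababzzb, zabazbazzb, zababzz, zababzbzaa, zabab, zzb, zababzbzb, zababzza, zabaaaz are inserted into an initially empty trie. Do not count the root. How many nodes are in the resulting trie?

Trie structure (* marks end of a word):
(root)
└─ z
   ├─ a
   │  └─ b
   │     └─ a
   │        ├─ a
   │        │  ├─ a
   │        │  │  └─ z *
   │        │  └─ z
   │        │     └─ b
   │        │        └─ b *
   │        ├─ b *
   │        │  ├─ a
   │        │  │  └─ z
   │        │  │     └─ b *
   │        │  └─ z
   │        │     ├─ b
   │        │     │  └─ z *
   │        │     │     ├─ a
   │        │     │     │  └─ a *
   │        │     │     └─ b *
   │        │     └─ z *
   │        │        ├─ a *
   │        │        └─ b *
   │        └─ z
   │           └─ b
   │              └─ a
   │                 └─ z
   │                    └─ z
   │                       ├─ a *
   │                       └─ b *
   └─ z
      └─ b *
Counting every labelled node above: 32.

32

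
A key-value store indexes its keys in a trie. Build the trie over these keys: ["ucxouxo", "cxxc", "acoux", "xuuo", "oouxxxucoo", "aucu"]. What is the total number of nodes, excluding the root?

33

Count nodes per top-level branch (shared prefixes stored once):
  'a'-branch (acoux, aucu): 8 nodes
  'c'-branch (cxxc): 4 nodes
  'o'-branch (oouxxxucoo): 10 nodes
  'u'-branch (ucxouxo): 7 nodes
  'x'-branch (xuuo): 4 nodes
Sum: 33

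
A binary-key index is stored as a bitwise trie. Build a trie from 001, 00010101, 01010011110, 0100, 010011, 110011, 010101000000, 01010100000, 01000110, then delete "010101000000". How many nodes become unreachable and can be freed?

1

A node on "010101000000"'s path can go only if nothing else ends at it or branches off below it.
The suffix "0" (1 node) is used only by "010101000000"; "01010100000" is itself a stored word, so pruning stops there.
Nodes removed: 1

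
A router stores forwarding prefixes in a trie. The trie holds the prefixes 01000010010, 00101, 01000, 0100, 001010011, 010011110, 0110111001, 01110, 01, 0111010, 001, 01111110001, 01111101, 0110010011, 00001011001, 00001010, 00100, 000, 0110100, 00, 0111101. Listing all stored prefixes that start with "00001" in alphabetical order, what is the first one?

DFS of the "00001" subtree visits, in order: "00001010", "00001011001"
The 1st is 00001010.

00001010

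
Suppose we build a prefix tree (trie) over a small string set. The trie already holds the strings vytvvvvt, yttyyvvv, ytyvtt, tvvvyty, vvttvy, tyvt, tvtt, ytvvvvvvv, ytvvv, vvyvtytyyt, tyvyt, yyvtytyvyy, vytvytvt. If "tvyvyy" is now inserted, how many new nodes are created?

4

The longest prefix of "tvyvyy" already in the trie is "tv" (length 2).
So 6 − 2 = 4 new nodes.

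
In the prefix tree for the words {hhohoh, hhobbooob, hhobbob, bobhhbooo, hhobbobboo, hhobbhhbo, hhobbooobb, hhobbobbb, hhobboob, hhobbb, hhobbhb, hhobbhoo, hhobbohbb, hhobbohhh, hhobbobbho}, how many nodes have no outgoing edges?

13

Leaves are exactly the stored words that no other stored word extends.
Those words: "bobhhbooo", "hhobbb", "hhobbhb", "hhobbhhbo", "hhobbhoo", "hhobbobbb", "hhobbobbho", "hhobbobboo", "hhobbohbb", "hhobbohhh", "hhobboob", "hhobbooobb", "hhohoh"
Leaf count: 13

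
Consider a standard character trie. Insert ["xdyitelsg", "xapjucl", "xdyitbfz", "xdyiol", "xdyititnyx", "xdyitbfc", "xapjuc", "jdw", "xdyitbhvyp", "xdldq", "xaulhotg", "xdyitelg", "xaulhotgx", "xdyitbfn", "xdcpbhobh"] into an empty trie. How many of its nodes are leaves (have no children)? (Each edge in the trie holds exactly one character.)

13

Leaves are exactly the stored words that no other stored word extends.
Those words: "jdw", "xapjucl", "xaulhotgx", "xdcpbhobh", "xdldq", "xdyiol", "xdyitbfc", "xdyitbfn", "xdyitbfz", "xdyitbhvyp", "xdyitelg", "xdyitelsg", "xdyititnyx"
Leaf count: 13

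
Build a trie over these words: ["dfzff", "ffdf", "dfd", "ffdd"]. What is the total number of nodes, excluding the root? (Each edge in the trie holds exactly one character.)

11

Trie structure (* marks end of a word):
(root)
├─ d
│  └─ f
│     ├─ d *
│     └─ z
│        └─ f
│           └─ f *
└─ f
   └─ f
      └─ d
         ├─ d *
         └─ f *
Counting every labelled node above: 11.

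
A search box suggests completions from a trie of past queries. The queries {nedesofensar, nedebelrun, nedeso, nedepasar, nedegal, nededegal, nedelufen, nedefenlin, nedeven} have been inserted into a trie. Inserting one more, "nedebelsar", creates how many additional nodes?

3

The longest prefix of "nedebelsar" already in the trie is "nedebel" (length 7).
Each of the 3 remaining characters creates one node.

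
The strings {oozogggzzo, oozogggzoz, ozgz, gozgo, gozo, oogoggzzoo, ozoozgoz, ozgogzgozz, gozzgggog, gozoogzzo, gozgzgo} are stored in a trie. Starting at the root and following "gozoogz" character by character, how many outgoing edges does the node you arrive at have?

1

Follow the path "gozoogz" to its node, then look at its outgoing edges.
Distinct next characters after "gozoogz": z.
That node has 1 child edge.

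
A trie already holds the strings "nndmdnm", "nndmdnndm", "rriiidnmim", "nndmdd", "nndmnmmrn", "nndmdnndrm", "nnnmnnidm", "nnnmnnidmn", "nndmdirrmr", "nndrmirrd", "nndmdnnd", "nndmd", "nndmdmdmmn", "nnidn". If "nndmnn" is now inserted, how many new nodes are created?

Walking "nndmnn" from the root, the first 5 characters ("nndmn") follow existing edges; "n" is the first miss.
So 6 − 5 = 1 new nodes.

1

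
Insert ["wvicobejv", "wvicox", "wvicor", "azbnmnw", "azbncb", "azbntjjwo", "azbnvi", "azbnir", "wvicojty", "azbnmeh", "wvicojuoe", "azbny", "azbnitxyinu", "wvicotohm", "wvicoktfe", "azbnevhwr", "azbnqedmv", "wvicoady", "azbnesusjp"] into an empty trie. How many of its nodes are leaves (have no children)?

19

Leaves are exactly the stored words that no other stored word extends.
Those words: "azbncb", "azbnesusjp", "azbnevhwr", "azbnir", "azbnitxyinu", "azbnmeh", "azbnmnw", "azbnqedmv", "azbntjjwo", "azbnvi", "azbny", "wvicoady", "wvicobejv", "wvicojty", "wvicojuoe", "wvicoktfe", "wvicor", "wvicotohm", "wvicox"
Leaf count: 19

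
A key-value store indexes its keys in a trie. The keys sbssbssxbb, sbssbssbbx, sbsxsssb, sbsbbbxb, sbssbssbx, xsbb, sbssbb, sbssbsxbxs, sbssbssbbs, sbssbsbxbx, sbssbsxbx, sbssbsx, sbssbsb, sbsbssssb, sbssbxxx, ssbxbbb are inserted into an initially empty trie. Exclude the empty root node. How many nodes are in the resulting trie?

Trace insertions, counting only characters that open a new branch:
  "sbssbssxbb" → 10 new (s, b, s, s, b, s, s, x, b, b)
  "sbssbssbbx" → prefix "sbssbss" already present; 3 new (b, b, x)
  "sbsxsssb" → prefix "sbs" already present; 5 new (x, s, s, s, b)
  "sbsbbbxb" → prefix "sbs" already present; 5 new (b, b, b, x, b)
  "sbssbssbx" → prefix "sbssbssb" already present; 1 new (x)
  "xsbb" → 4 new (x, s, b, b)
  "sbssbb" → prefix "sbssb" already present; 1 new (b)
  "sbssbsxbxs" → prefix "sbssbs" already present; 4 new (x, b, x, s)
  "sbssbssbbs" → prefix "sbssbssbb" already present; 1 new (s)
  "sbssbsbxbx" → prefix "sbssbs" already present; 4 new (b, x, b, x)
  "sbssbsxbx" → prefix "sbssbsxbx" already present; 0 new (none)
  "sbssbsx" → prefix "sbssbsx" already present; 0 new (none)
  "sbssbsb" → prefix "sbssbsb" already present; 0 new (none)
  "sbsbssssb" → prefix "sbsb" already present; 5 new (s, s, s, s, b)
  "sbssbxxx" → prefix "sbssb" already present; 3 new (x, x, x)
  "ssbxbbb" → prefix "s" already present; 6 new (s, b, x, b, b, b)
Total nodes = 10 + 3 + 5 + 5 + 1 + 4 + 1 + 4 + 1 + 4 + 0 + 0 + 0 + 5 + 3 + 6 = 52

52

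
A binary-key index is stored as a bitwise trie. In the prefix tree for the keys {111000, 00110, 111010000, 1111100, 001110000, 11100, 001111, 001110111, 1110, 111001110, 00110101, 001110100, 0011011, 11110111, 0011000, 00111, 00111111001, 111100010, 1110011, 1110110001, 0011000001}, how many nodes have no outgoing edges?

Leaves are exactly the stored words that no other stored word extends.
Those words: "0011000001", "00110101", "0011011", "001110000", "001110100", "001110111", "00111111001", "111000", "111001110", "111010000", "1110110001", "111100010", "11110111", "1111100"
Leaf count: 14

14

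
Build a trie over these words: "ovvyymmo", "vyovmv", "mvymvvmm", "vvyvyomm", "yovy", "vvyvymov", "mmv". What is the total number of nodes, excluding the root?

38

Trie structure (* marks end of a word):
(root)
├─ m
│  ├─ m
│  │  └─ v *
│  └─ v
│     └─ y
│        └─ m
│           └─ v
│              └─ v
│                 └─ m
│                    └─ m *
├─ o
│  └─ v
│     └─ v
│        └─ y
│           └─ y
│              └─ m
│                 └─ m
│                    └─ o *
├─ v
│  ├─ v
│  │  └─ y
│  │     └─ v
│  │        └─ y
│  │           ├─ m
│  │           │  └─ o
│  │           │     └─ v *
│  │           └─ o
│  │              └─ m
│  │                 └─ m *
│  └─ y
│     └─ o
│        └─ v
│           └─ m
│              └─ v *
└─ y
   └─ o
      └─ v
         └─ y *
Counting every labelled node above: 38.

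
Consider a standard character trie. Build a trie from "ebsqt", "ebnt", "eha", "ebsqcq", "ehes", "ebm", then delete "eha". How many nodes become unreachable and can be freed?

After clearing the end-marker at "eha", prune upward until reaching a node still needed by another word.
The suffix "a" (1 node) is used only by "eha"; the node for "eh" still has the child "e", so pruning stops there.
Nodes removed: 1

1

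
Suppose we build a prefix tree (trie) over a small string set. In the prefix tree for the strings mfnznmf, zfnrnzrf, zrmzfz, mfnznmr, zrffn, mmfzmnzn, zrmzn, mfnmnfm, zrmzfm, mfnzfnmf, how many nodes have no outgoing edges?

Leaves are exactly the stored words that no other stored word extends.
Those words: "mfnmnfm", "mfnzfnmf", "mfnznmf", "mfnznmr", "mmfzmnzn", "zfnrnzrf", "zrffn", "zrmzfm", "zrmzfz", "zrmzn"
Leaf count: 10

10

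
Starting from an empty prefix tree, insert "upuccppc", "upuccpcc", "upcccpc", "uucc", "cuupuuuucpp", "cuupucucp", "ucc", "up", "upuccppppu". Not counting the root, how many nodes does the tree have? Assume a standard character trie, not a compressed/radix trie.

38

Trace insertions, counting only characters that open a new branch:
  "upuccppc" → 8 new (u, p, u, c, c, p, p, c)
  "upuccpcc" → prefix "upuccp" already present; 2 new (c, c)
  "upcccpc" → prefix "up" already present; 5 new (c, c, c, p, c)
  "uucc" → prefix "u" already present; 3 new (u, c, c)
  "cuupuuuucpp" → 11 new (c, u, u, p, u, u, u, u, c, p, p)
  "cuupucucp" → prefix "cuupu" already present; 4 new (c, u, c, p)
  "ucc" → prefix "u" already present; 2 new (c, c)
  "up" → prefix "up" already present; 0 new (none)
  "upuccppppu" → prefix "upuccpp" already present; 3 new (p, p, u)
Total nodes = 8 + 2 + 5 + 3 + 11 + 4 + 2 + 0 + 3 = 38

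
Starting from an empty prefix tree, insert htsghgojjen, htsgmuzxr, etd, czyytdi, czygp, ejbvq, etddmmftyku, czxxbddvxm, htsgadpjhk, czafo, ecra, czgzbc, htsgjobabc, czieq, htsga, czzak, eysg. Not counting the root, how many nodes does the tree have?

79

Count nodes per top-level branch (shared prefixes stored once):
  'c'-branch (czafo, czgzbc, czieq, czxxbddvxm, czygp, czyytdi, czzak): 30 nodes
  'e'-branch (ecra, ejbvq, etd, etddmmftyku, eysg): 21 nodes
  'h'-branch (htsga, htsgadpjhk, htsghgojjen, htsgjobabc, htsgmuzxr): 28 nodes
Sum: 79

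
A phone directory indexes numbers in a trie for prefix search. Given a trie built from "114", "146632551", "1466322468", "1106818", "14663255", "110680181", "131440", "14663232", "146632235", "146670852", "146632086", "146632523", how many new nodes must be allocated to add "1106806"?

"110680" is already a path in the trie; the remaining "6" must be added.
New nodes needed: |"1106806"| − 6 = 7 − 6 = 1.

1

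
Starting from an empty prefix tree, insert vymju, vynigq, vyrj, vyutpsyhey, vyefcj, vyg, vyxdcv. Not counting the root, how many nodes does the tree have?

28

Count nodes per top-level branch (shared prefixes stored once):
  'v'-branch (vyefcj, vyg, vymju, vynigq, vyrj, vyutpsyhey, vyxdcv): 28 nodes
Sum: 28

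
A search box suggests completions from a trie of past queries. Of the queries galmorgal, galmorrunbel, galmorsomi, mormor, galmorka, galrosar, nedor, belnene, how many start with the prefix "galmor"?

4

Traverse to the node for "galmor", then collect every word in that subtree.
Words under "galmor": galmorgal, galmorka, galmorrunbel, galmorsomi
Count: 4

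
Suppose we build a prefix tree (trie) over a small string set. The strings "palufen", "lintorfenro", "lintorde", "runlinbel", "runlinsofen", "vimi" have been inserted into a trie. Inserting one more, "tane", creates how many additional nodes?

Nothing in the trie begins with "t"; the whole of "tane" is new.
4 − 0 = 4 new nodes.

4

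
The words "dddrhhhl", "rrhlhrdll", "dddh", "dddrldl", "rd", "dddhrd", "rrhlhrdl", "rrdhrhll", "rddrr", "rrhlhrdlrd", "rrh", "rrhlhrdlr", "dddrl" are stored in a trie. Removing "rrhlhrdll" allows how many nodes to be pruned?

A node on "rrhlhrdll"'s path can go only if nothing else ends at it or branches off below it.
The suffix "l" (1 node) is used only by "rrhlhrdll"; the node for "rrhlhrdl" still has the child "r", so pruning stops there.
Nodes removed: 1

1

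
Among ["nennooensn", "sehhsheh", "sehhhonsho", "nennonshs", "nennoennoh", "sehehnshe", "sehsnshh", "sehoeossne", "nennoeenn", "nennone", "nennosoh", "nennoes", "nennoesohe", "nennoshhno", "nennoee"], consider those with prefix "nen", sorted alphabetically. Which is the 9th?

Filter for "nen…" and sort: "nennoee", "nennoeenn", "nennoennoh", "nennoes", "nennoesohe", "nennone", "nennonshs", "nennooensn", "nennoshhno", "nennosoh"
Position 9: nennoshhno

nennoshhno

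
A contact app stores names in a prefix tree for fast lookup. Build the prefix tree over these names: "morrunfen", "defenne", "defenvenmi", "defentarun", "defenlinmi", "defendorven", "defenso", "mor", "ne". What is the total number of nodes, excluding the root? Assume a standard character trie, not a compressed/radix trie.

Insert word by word; a character creates a node only if that edge doesn't already exist:
  "morrunfen" → 9 new (m, o, r, r, u, n, f, e, n)
  "defenne" → 7 new (d, e, f, e, n, n, e)
  "defenvenmi" → prefix "defen" already present; 5 new (v, e, n, m, i)
  "defentarun" → prefix "defen" already present; 5 new (t, a, r, u, n)
  "defenlinmi" → prefix "defen" already present; 5 new (l, i, n, m, i)
  "defendorven" → prefix "defen" already present; 6 new (d, o, r, v, e, n)
  "defenso" → prefix "defen" already present; 2 new (s, o)
  "mor" → prefix "mor" already present; 0 new (none)
  "ne" → 2 new (n, e)
Total nodes = 9 + 7 + 5 + 5 + 5 + 6 + 2 + 0 + 2 = 41

41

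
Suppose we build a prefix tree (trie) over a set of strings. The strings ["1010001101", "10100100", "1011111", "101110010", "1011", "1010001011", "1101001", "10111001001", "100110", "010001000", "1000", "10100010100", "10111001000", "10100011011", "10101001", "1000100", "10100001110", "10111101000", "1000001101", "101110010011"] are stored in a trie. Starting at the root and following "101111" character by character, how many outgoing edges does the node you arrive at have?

Walk "101111" from the root, arriving at one node.
Characters that immediately follow "101111" among the stored strings: {0, 1}.
That node has 2 child edges.

2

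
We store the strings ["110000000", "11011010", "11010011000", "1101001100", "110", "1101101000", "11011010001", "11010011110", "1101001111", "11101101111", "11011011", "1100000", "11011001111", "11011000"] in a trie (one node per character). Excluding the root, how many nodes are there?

Count nodes per top-level branch (shared prefixes stored once):
  '1'-branch (110, 1100000, 110000000, 1101001100, 11010011000, 1101001111, 11010011110, 11011000, 11011001111, 11011010, 1101101000, 11011010001, 11011011, 11101101111): 43 nodes
Sum: 43

43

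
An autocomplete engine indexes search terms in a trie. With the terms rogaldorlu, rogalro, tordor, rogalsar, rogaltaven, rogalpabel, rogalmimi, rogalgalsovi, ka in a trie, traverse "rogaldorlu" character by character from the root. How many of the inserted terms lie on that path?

1

Traverse "rogaldorlu" character by character; count nodes along the way that are marked as word ends.
Prefixes of the query that are stored words: "rogaldorlu"
Count: 1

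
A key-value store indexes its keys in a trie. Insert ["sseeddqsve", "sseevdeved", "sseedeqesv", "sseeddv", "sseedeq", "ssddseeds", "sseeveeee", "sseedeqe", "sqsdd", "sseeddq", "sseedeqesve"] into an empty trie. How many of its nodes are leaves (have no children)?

A leaf is a node with no children — equivalently, the end of a word that is not a proper prefix of any other stored word.
Those words: "sqsdd", "ssddseeds", "sseeddqsve", "sseeddv", "sseedeqesve", "sseevdeved", "sseeveeee"
Leaf count: 7

7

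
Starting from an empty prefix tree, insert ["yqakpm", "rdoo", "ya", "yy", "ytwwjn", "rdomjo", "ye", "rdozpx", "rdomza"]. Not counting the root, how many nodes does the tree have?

Trie structure (* marks end of a word):
(root)
├─ r
│  └─ d
│     └─ o
│        ├─ m
│        │  ├─ j
│        │  │  └─ o *
│        │  └─ z
│        │     └─ a *
│        ├─ o *
│        └─ z
│           └─ p
│              └─ x *
└─ y
   ├─ a *
   ├─ e *
   ├─ q
   │  └─ a
   │     └─ k
   │        └─ p
   │           └─ m *
   ├─ t
   │  └─ w
   │     └─ w
   │        └─ j
   │           └─ n *
   └─ y *
Counting every labelled node above: 26.

26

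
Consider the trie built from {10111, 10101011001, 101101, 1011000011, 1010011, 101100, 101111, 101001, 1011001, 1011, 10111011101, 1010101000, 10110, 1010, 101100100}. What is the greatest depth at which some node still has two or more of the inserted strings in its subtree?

Look for the deepest trie node that still has at least two words in its subtree.
e.g. "1010101000" and "10101011001" share the prefix "1010101" of length 7; no pair shares a longer one.
Longest shared-prefix length: 7

7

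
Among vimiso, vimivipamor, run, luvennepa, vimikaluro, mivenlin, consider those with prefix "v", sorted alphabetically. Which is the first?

vimikaluro

Filter for "v…" and sort: "vimikaluro", "vimiso", "vimivipamor"
Position 1: vimikaluro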